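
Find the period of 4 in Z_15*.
Powers of 4 mod 15: 4^1≡4, 4^2≡1. Order = 2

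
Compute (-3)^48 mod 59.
Using repeated squaring. (-3) ≡ 56 (mod 59). 48 = 32 + 16 (binary 110000). Repeated squaring mod 59: 56^1 ≡ 56; 56^2 ≡ 56² = 3136 ≡ 9; 56^4 ≡ 9² = 81 ≡ 22; 56^8 ≡ 22² = 484 ≡ 12; 56^16 ≡ 12² = 144 ≡ 26; 56^32 ≡ 26² = 676 ≡ 27. Multiply: (-3)^48 ≡ 56^32 × 56^16 ≡ 27 × 26 (mod 59): 27 × 26 = 702 ≡ 53. So (-3)^48 ≡ 53 (mod 59).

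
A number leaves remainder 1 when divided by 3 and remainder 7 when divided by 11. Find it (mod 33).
M = 3 × 11 = 33. M₁ = 11, y₁ ≡ 2 (mod 3). M₂ = 3, y₂ ≡ 4 (mod 11). z = 1×11×2 + 7×3×4 ≡ 7 (mod 33)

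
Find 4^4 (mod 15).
4 = 4 (binary 100). Repeated squaring mod 15: 4^1 ≡ 4; 4^2 ≡ 4² = 16 ≡ 1; 4^4 ≡ 1² = 1 ≡ 1. So 4^4 ≡ 1 (mod 15).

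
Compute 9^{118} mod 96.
81

Using successive squaring:
Binary expansion of 118: 1110110
Powers of 9 mod 96 (each is the square of the previous):
  9^1 ≡ 9 (mod 96)
  9^2 ≡ 9² = 81 ≡ 81 (mod 96)
  9^4 ≡ 81² = 6561 ≡ 33 (mod 96)
  9^8 ≡ 33² = 1089 ≡ 33 (mod 96)
  9^16 ≡ 33² = 1089 ≡ 33 (mod 96)
  9^32 ≡ 33² = 1089 ≡ 33 (mod 96)
  9^64 ≡ 33² = 1089 ≡ 33 (mod 96)
118 = 64 + 32 + 16 + 4 + 2, so 9^118 = 9^64 × 9^32 × 9^16 × 9^4 × 9^2 ≡ 33 × 33 × 33 × 33 × 81 (mod 96)
Multiplying step by step:
  33 × 33 = 1089 ≡ 33 (mod 96)
  33 × 33 = 1089 ≡ 33 (mod 96)
  33 × 33 = 1089 ≡ 33 (mod 96)
  33 × 81 = 2673 ≡ 81 (mod 96)
Result: 9^118 ≡ 81 (mod 96)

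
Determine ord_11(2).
Powers of 2 mod 11: 2^1≡2, 2^2≡4, 2^3≡8, 2^4≡5, 2^5≡10, 2^6≡9, 2^7≡7, 2^8≡3, 2^9≡6, 2^10≡1. Order = 10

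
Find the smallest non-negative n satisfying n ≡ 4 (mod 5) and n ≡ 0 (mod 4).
M = 5 × 4 = 20. M₁ = 4, y₁ ≡ 4 (mod 5). M₂ = 5, y₂ ≡ 1 (mod 4). n = 4×4×4 + 0×5×1 ≡ 4 (mod 20)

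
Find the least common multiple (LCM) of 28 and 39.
1092

First find GCD(28, 39) using the Euclidean algorithm:
28 = 0 × 39 + 28
39 = 1 × 28 + 11
28 = 2 × 11 + 6
11 = 1 × 6 + 5
6 = 1 × 5 + 1
5 = 5 × 1 + 0
GCD(28, 39) = 1

LCM formula: LCM(a, b) = (a × b) / GCD(a, b)
LCM(28, 39) = (28 × 39) / 1
LCM(28, 39) = 1092 / 1
LCM(28, 39) = 1092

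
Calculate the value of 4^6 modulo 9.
6 = 4 + 2 (binary 110). Repeated squaring mod 9: 4^1 ≡ 4; 4^2 ≡ 4² = 16 ≡ 7; 4^4 ≡ 7² = 49 ≡ 4. Multiply: 4^6 = 4^4 × 4^2 ≡ 4 × 7 (mod 9): 4 × 7 = 28 ≡ 1. So 4^6 ≡ 1 (mod 9).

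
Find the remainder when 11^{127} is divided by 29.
By Fermat: 11^{28} ≡ 1 (mod 29). 127 = 4×28 + 15. So 11^{127} ≡ 11^{15} ≡ 18 (mod 29)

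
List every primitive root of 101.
Primitive roots mod 101: {2, 3, 7, 8, 11, 12, 15, 18, 26, 27, 28, 29, 34, 35, 38, 40, 42, 46, 48, 50, 51, 53, 55, 59, 61, 63, 66, 67, 72, 73, 74, 75, 83, 86, 89, 90, 93, 94, 98, 99}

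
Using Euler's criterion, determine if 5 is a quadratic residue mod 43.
By Euler's criterion: 5^{21} ≡ 42 (mod 43). Since this equals -1 (≡ 42), 5 is not a QR.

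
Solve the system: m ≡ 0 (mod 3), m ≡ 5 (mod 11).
M = 3 × 11 = 33. M₁ = 11, y₁ ≡ 2 (mod 3). M₂ = 3, y₂ ≡ 4 (mod 11). m = 0×11×2 + 5×3×4 ≡ 27 (mod 33)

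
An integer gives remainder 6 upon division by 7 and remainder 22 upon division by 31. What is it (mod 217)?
M = 7 × 31 = 217. M₁ = 31, y₁ ≡ 5 (mod 7). M₂ = 7, y₂ ≡ 9 (mod 31). n = 6×31×5 + 22×7×9 ≡ 146 (mod 217). The smallest positive such number is 146.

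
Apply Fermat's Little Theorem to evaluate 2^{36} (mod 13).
1

By Fermat's Little Theorem, a^(p-1) ≡ 1 (mod p) for prime p and gcd(a, p) = 1
Here p = 13, so 2^12 ≡ 1 (mod 13)
We can reduce the exponent: 36 mod 12 = 0
So 2^36 ≡ 2^0 (mod 13)
Computing: 2^0 mod 13 = 1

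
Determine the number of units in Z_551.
504

Prime factorization: 551 = 19 × 29
Using the formula φ(n) = n × Π(1 - 1/p) for each prime factor p:
φ(551) = 551 × (1 - 1/19) × (1 - 1/29)
φ(551) = 504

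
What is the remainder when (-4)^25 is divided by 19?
Using Fermat: (-4)^{18} ≡ 1 (mod 19). 25 ≡ 7 (mod 18). So (-4)^{25} ≡ (-4)^{7} ≡ 13 (mod 19)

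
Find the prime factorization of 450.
2 × 3^2 × 5^2

Divide by primes starting from smallest:
450 ÷ 2 = 225
225 ÷ 3 = 75
75 ÷ 3 = 25
25 ÷ 5 = 5
5 ÷ 5 = 1

450 = 2 × 3^2 × 5^2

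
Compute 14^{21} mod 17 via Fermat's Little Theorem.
12

By Fermat's Little Theorem, a^(p-1) ≡ 1 (mod p) for prime p and gcd(a, p) = 1
Here p = 17, so 14^16 ≡ 1 (mod 17)
We can reduce the exponent: 21 mod 16 = 5
So 14^21 ≡ 14^5 (mod 17)
Computing: 14^5 mod 17 = 12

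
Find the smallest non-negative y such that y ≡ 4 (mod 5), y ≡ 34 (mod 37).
34

Using the Chinese Remainder Theorem:
M = product of moduli = 185
For equation 1: M_1 = 37, 37 ≡ 2 (mod 5), inverse of 37 mod 5 is 3 (check: 2 × 3 = 6 ≡ 1 (mod 5))
For equation 2: M_2 = 5, 5 ≡ 5 (mod 37), inverse of 5 mod 37 is 15 (check: 5 × 15 = 75 ≡ 1 (mod 37))
Combine: y ≡ Σ r_i×M_i×(M_i⁻¹ mod m_i) = 4×37×3 + 34×5×15 = 444 + 2550 = 2994
2994 mod 185 = 34
y ≡ 34 (mod 185)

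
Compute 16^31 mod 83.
Using repeated squaring. 31 = 16 + 8 + 4 + 2 + 1 (binary 11111). Repeated squaring mod 83: 16^1 ≡ 16; 16^2 ≡ 16² = 256 ≡ 7; 16^4 ≡ 7² = 49 ≡ 49; 16^8 ≡ 49² = 2401 ≡ 77; 16^16 ≡ 77² = 5929 ≡ 36. Multiply: 16^31 = 16^16 × 16^8 × 16^4 × 16^2 × 16^1 ≡ 36 × 77 × 49 × 7 × 16 (mod 83): 36 × 77 = 2772 ≡ 33; 33 × 49 = 1617 ≡ 40; 40 × 7 = 280 ≡ 31; 31 × 16 = 496 ≡ 81. So 16^31 ≡ 81 (mod 83).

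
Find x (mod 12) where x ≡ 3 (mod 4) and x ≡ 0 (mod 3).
M = 4 × 3 = 12. M₁ = 3, y₁ ≡ 3 (mod 4). M₂ = 4, y₂ ≡ 1 (mod 3). x = 3×3×3 + 0×4×1 ≡ 3 (mod 12)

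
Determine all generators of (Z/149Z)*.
Primitive roots mod 149: {2, 3, 8, 10, 11, 12, 13, 14, 15, 18, 21, 23, 27, 32, 34, 38, 40, 41, 43, 48, 50, 51, 52, 55, 56, 57, 58, 59, 60, 62, 65, 66, 70, 71, 72, 74, 75, 77, 78, 79, 83, 84, 87, 89, 90, 91, 92, 93, 94, 97, 98, 99, 101, 106, 108, 109, 111, 115, 117, 122, 126, 128, 131, 134, 135, 136, 137, 138, 139, 141, 146, 147}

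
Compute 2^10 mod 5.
10 = 8 + 2 (binary 1010). Repeated squaring mod 5: 2^1 ≡ 2; 2^2 ≡ 2² = 4 ≡ 4; 2^4 ≡ 4² = 16 ≡ 1; 2^8 ≡ 1² = 1 ≡ 1. Multiply: 2^10 = 2^8 × 2^2 ≡ 1 × 4 (mod 5): 1 × 4 = 4 ≡ 4. So 2^10 ≡ 4 (mod 5).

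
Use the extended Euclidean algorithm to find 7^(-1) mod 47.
Extended GCD: 7(-20) + 47(3) = 1. So 7^(-1) ≡ 27 ≡ 27 (mod 47). Verify: 7 × 27 = 189 ≡ 1 (mod 47)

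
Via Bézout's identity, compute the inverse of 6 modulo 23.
Extended GCD: 6(4) + 23(-1) = 1. So 6^(-1) ≡ 4 ≡ 4 (mod 23). Verify: 6 × 4 = 24 ≡ 1 (mod 23)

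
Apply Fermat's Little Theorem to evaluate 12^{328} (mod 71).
58

By Fermat's Little Theorem, a^(p-1) ≡ 1 (mod p) for prime p and gcd(a, p) = 1
Here p = 71, so 12^70 ≡ 1 (mod 71)
We can reduce the exponent: 328 mod 70 = 48
So 12^328 ≡ 12^48 (mod 71)
Computing: 12^48 mod 71 = 58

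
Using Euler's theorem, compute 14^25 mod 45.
By Euler: 14^{24} ≡ 1 (mod 45) since gcd(14, 45) = 1. 25 = 1×24 + 1. So 14^{25} ≡ 14^{1} ≡ 14 (mod 45)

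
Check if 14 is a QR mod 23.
By Euler's criterion: 14^{11} ≡ 22 (mod 23). Since this equals -1 (≡ 22), 14 is not a QR.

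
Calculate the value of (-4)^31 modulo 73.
Using repeated squaring. (-4) ≡ 69 (mod 73). 31 = 16 + 8 + 4 + 2 + 1 (binary 11111). Repeated squaring mod 73: 69^1 ≡ 69; 69^2 ≡ 69² = 4761 ≡ 16; 69^4 ≡ 16² = 256 ≡ 37; 69^8 ≡ 37² = 1369 ≡ 55; 69^16 ≡ 55² = 3025 ≡ 32. Multiply: (-4)^31 ≡ 69^16 × 69^8 × 69^4 × 69^2 × 69^1 ≡ 32 × 55 × 37 × 16 × 69 (mod 73): 32 × 55 = 1760 ≡ 8; 8 × 37 = 296 ≡ 4; 4 × 16 = 64 ≡ 64; 64 × 69 = 4416 ≡ 36. So (-4)^31 ≡ 36 (mod 73).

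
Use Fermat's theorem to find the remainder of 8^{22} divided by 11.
9

By Fermat's Little Theorem, a^(p-1) ≡ 1 (mod p) for prime p and gcd(a, p) = 1
Here p = 11, so 8^10 ≡ 1 (mod 11)
We can reduce the exponent: 22 mod 10 = 2
So 8^22 ≡ 8^2 (mod 11)
Computing: 8^2 mod 11 = 9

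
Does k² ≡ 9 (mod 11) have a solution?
By Euler's criterion: 9^{5} ≡ 1 (mod 11). Since this equals 1, 9 is a QR.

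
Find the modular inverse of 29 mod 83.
29^(-1) ≡ 63 (mod 83). Verification: 29 × 63 = 1827 ≡ 1 (mod 83)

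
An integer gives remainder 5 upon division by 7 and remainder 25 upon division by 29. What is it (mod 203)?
M = 7 × 29 = 203. M₁ = 29, y₁ ≡ 1 (mod 7). M₂ = 7, y₂ ≡ 25 (mod 29). y = 5×29×1 + 25×7×25 ≡ 54 (mod 203). The smallest positive such number is 54.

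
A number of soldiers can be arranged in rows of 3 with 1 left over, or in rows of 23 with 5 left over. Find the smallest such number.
M = 3 × 23 = 69. M₁ = 23, y₁ ≡ 2 (mod 3). M₂ = 3, y₂ ≡ 8 (mod 23). x = 1×23×2 + 5×3×8 ≡ 28 (mod 69). The smallest positive such number is 28.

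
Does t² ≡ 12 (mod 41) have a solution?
By Euler's criterion: 12^{20} ≡ 40 (mod 41). Since this equals -1 (≡ 40), 12 is not a QR.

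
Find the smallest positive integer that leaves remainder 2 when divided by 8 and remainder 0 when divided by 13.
M = 8 × 13 = 104. M₁ = 13, y₁ ≡ 5 (mod 8). M₂ = 8, y₂ ≡ 5 (mod 13). t = 2×13×5 + 0×8×5 ≡ 26 (mod 104). The smallest positive such number is 26.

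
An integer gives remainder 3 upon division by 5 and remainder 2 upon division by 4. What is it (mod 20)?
M = 5 × 4 = 20. M₁ = 4, y₁ ≡ 4 (mod 5). M₂ = 5, y₂ ≡ 1 (mod 4). r = 3×4×4 + 2×5×1 ≡ 18 (mod 20). The smallest positive such number is 18.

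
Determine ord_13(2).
Powers of 2 mod 13: 2^1≡2, 2^2≡4, 2^3≡8, 2^4≡3, 2^5≡6, 2^6≡12, 2^7≡11, 2^8≡9, 2^9≡5, 2^10≡10, 2^11≡7, 2^12≡1. Order = 12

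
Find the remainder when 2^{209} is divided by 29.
By Fermat: 2^{28} ≡ 1 (mod 29). 209 = 7×28 + 13. So 2^{209} ≡ 2^{13} ≡ 14 (mod 29)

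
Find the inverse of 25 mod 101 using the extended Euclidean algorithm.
Extended GCD: 25(-4) + 101(1) = 1. So 25^(-1) ≡ 97 ≡ 97 (mod 101). Verify: 25 × 97 = 2425 ≡ 1 (mod 101)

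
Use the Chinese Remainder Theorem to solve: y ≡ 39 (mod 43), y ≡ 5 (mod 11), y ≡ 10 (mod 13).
4339

Using the Chinese Remainder Theorem:
M = product of moduli = 6149
For equation 1: M_1 = 143, 143 ≡ 14 (mod 43), inverse of 143 mod 43 is 40 (check: 14 × 40 = 560 ≡ 1 (mod 43))
For equation 2: M_2 = 559, 559 ≡ 9 (mod 11), inverse of 559 mod 11 is 5 (check: 9 × 5 = 45 ≡ 1 (mod 11))
For equation 3: M_3 = 473, 473 ≡ 5 (mod 13), inverse of 473 mod 13 is 8 (check: 5 × 8 = 40 ≡ 1 (mod 13))
Combine: y ≡ Σ r_i×M_i×(M_i⁻¹ mod m_i) = 39×143×40 + 5×559×5 + 10×473×8 = 223080 + 13975 + 37840 = 274895
274895 mod 6149 = 4339
y ≡ 4339 (mod 6149)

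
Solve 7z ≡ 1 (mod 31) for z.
7^(-1) ≡ 9 (mod 31). Verification: 7 × 9 = 63 ≡ 1 (mod 31)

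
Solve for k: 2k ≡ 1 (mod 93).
47

Since gcd(2, 93) = 1 divides 1, a solution exists.
Multiply both sides by the inverse of 2 mod 93:
  2^(-1) mod 93 = 47
  x ≡ 47 × 1 ≡ 47 ≡ 47 (mod 93)
Verification: 2 × 47 = 94 = 1 × 93 + 1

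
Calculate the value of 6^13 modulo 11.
Using Fermat: 6^{10} ≡ 1 (mod 11). 13 ≡ 3 (mod 10). So 6^{13} ≡ 6^{3} ≡ 7 (mod 11)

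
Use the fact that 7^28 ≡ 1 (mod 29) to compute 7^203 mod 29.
By Fermat: 7^{28} ≡ 1 (mod 29). 203 ≡ 7 (mod 28). So 7^{203} ≡ 7^{7} ≡ 1 (mod 29)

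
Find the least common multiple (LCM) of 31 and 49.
1519

First find GCD(31, 49) using the Euclidean algorithm:
31 = 0 × 49 + 31
49 = 1 × 31 + 18
31 = 1 × 18 + 13
18 = 1 × 13 + 5
13 = 2 × 5 + 3
5 = 1 × 3 + 2
3 = 1 × 2 + 1
2 = 2 × 1 + 0
GCD(31, 49) = 1

LCM formula: LCM(a, b) = (a × b) / GCD(a, b)
LCM(31, 49) = (31 × 49) / 1
LCM(31, 49) = 1519 / 1
LCM(31, 49) = 1519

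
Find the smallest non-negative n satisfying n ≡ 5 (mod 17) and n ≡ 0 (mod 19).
M = 17 × 19 = 323. M₁ = 19, y₁ ≡ 9 (mod 17). M₂ = 17, y₂ ≡ 9 (mod 19). n = 5×19×9 + 0×17×9 ≡ 209 (mod 323)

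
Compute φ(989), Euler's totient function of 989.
924

Prime factorization: 989 = 23 × 43
Using the formula φ(n) = n × Π(1 - 1/p) for each prime factor p:
φ(989) = 989 × (1 - 1/23) × (1 - 1/43)
φ(989) = 924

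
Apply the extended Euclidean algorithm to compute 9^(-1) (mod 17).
Extended GCD: 9(2) + 17(-1) = 1. So 9^(-1) ≡ 2 ≡ 2 (mod 17). Verify: 9 × 2 = 18 ≡ 1 (mod 17)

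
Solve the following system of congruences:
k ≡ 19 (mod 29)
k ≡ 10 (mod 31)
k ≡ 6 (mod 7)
3296

Using the Chinese Remainder Theorem:
M = product of moduli = 6293
For equation 1: M_1 = 217, 217 ≡ 14 (mod 29), inverse of 217 mod 29 is 27 (check: 14 × 27 = 378 ≡ 1 (mod 29))
For equation 2: M_2 = 203, 203 ≡ 17 (mod 31), inverse of 203 mod 31 is 11 (check: 17 × 11 = 187 ≡ 1 (mod 31))
For equation 3: M_3 = 899, 899 ≡ 3 (mod 7), inverse of 899 mod 7 is 5 (check: 3 × 5 = 15 ≡ 1 (mod 7))
Combine: k ≡ Σ r_i×M_i×(M_i⁻¹ mod m_i) = 19×217×27 + 10×203×11 + 6×899×5 = 111321 + 22330 + 26970 = 160621
160621 mod 6293 = 3296
k ≡ 3296 (mod 6293)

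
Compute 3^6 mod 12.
6 = 4 + 2 (binary 110). Repeated squaring mod 12: 3^1 ≡ 3; 3^2 ≡ 3² = 9 ≡ 9; 3^4 ≡ 9² = 81 ≡ 9. Multiply: 3^6 = 3^4 × 3^2 ≡ 9 × 9 (mod 12): 9 × 9 = 81 ≡ 9. So 3^6 ≡ 9 (mod 12).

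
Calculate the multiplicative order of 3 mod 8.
Powers of 3 mod 8: 3^1≡3, 3^2≡1. Order = 2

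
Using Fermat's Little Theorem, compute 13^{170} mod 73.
12

By Fermat's Little Theorem, a^(p-1) ≡ 1 (mod p) for prime p and gcd(a, p) = 1
Here p = 73, so 13^72 ≡ 1 (mod 73)
We can reduce the exponent: 170 mod 72 = 26
So 13^170 ≡ 13^26 (mod 73)
Computing: 13^26 mod 73 = 12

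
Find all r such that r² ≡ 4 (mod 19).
The square roots of 4 mod 19 are 17 and 2. Verify: 17² = 289 ≡ 4 (mod 19)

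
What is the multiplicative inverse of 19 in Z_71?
15

Using Extended Euclidean Algorithm:
gcd(19, 71) = 1
Bezout coefficients: 19 × 15 + 71 × -4 = 1
So 19 × 15 ≡ 1 (mod 71)
The inverse is 15 mod 71 = 15
Verification: 19 × 15 = 285 = 4 × 71 + 1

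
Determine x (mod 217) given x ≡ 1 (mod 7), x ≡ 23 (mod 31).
85

Using the Chinese Remainder Theorem:
M = product of moduli = 217
For equation 1: M_1 = 31, 31 ≡ 3 (mod 7), inverse of 31 mod 7 is 5 (check: 3 × 5 = 15 ≡ 1 (mod 7))
For equation 2: M_2 = 7, 7 ≡ 7 (mod 31), inverse of 7 mod 31 is 9 (check: 7 × 9 = 63 ≡ 1 (mod 31))
Combine: x ≡ Σ r_i×M_i×(M_i⁻¹ mod m_i) = 1×31×5 + 23×7×9 = 155 + 1449 = 1604
1604 mod 217 = 85
x ≡ 85 (mod 217)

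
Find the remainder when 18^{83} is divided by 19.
By Fermat: 18^{18} ≡ 1 (mod 19). 83 = 4×18 + 11. So 18^{83} ≡ 18^{11} ≡ 18 (mod 19)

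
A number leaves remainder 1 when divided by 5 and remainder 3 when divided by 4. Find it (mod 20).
M = 5 × 4 = 20. M₁ = 4, y₁ ≡ 4 (mod 5). M₂ = 5, y₂ ≡ 1 (mod 4). z = 1×4×4 + 3×5×1 ≡ 11 (mod 20)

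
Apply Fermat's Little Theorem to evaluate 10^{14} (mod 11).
1

By Fermat's Little Theorem, a^(p-1) ≡ 1 (mod p) for prime p and gcd(a, p) = 1
Here p = 11, so 10^10 ≡ 1 (mod 11)
We can reduce the exponent: 14 mod 10 = 4
So 10^14 ≡ 10^4 (mod 11)
Computing: 10^4 mod 11 = 1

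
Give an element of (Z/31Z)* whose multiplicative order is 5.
2 has order 5 mod 31 since 2^{5} ≡ 1 (mod 31) and no smaller power works.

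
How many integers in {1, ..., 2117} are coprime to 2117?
2016

Prime factorization: 2117 = 29 × 73
Using the formula φ(n) = n × Π(1 - 1/p) for each prime factor p:
φ(2117) = 2117 × (1 - 1/29) × (1 - 1/73)
φ(2117) = 2016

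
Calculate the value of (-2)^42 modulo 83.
Using repeated squaring. (-2) ≡ 81 (mod 83). 42 = 32 + 8 + 2 (binary 101010). Repeated squaring mod 83: 81^1 ≡ 81; 81^2 ≡ 81² = 6561 ≡ 4; 81^4 ≡ 4² = 16 ≡ 16; 81^8 ≡ 16² = 256 ≡ 7; 81^16 ≡ 7² = 49 ≡ 49; 81^32 ≡ 49² = 2401 ≡ 77. Multiply: (-2)^42 ≡ 81^32 × 81^8 × 81^2 ≡ 77 × 7 × 4 (mod 83): 77 × 7 = 539 ≡ 41; 41 × 4 = 164 ≡ 81. So (-2)^42 ≡ 81 (mod 83).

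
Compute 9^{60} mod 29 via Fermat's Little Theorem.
7

By Fermat's Little Theorem, a^(p-1) ≡ 1 (mod p) for prime p and gcd(a, p) = 1
Here p = 29, so 9^28 ≡ 1 (mod 29)
We can reduce the exponent: 60 mod 28 = 4
So 9^60 ≡ 9^4 (mod 29)
Computing: 9^4 mod 29 = 7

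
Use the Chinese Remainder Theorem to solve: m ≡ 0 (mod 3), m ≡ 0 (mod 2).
M = 3 × 2 = 6. M₁ = 2, y₁ ≡ 2 (mod 3). M₂ = 3, y₂ ≡ 1 (mod 2). m = 0×2×2 + 0×3×1 ≡ 0 (mod 6)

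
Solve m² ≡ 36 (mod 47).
The square roots of 36 mod 47 are 6 and 41. Verify: 6² = 36 ≡ 36 (mod 47)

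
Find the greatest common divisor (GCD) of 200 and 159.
1

Using the Euclidean algorithm:
200 = 1 × 159 + 41
159 = 3 × 41 + 36
41 = 1 × 36 + 5
36 = 7 × 5 + 1
5 = 5 × 1 + 0

GCD(200, 159) = 1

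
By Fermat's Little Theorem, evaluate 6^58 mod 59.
By Fermat's Little Theorem, 6^{58} ≡ 1 (mod 59) since 59 is prime and gcd(6, 59) = 1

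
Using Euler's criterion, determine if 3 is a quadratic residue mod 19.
By Euler's criterion: 3^{9} ≡ 18 (mod 19). Since this equals -1 (≡ 18), 3 is not a QR.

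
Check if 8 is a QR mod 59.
By Euler's criterion: 8^{29} ≡ 58 (mod 59). Since this equals -1 (≡ 58), 8 is not a QR.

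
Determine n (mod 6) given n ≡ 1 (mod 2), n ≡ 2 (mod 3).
5

Using the Chinese Remainder Theorem:
M = product of moduli = 6
For equation 1: M_1 = 3, 3 ≡ 1 (mod 2), inverse of 3 mod 2 is 1 (check: 1 × 1 = 1 ≡ 1 (mod 2))
For equation 2: M_2 = 2, 2 ≡ 2 (mod 3), inverse of 2 mod 3 is 2 (check: 2 × 2 = 4 ≡ 1 (mod 3))
Combine: n ≡ Σ r_i×M_i×(M_i⁻¹ mod m_i) = 1×3×1 + 2×2×2 = 3 + 8 = 11
11 mod 6 = 5
n ≡ 5 (mod 6)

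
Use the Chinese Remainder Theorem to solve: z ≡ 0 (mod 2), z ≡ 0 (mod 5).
M = 2 × 5 = 10. M₁ = 5, y₁ ≡ 1 (mod 2). M₂ = 2, y₂ ≡ 3 (mod 5). z = 0×5×1 + 0×2×3 ≡ 0 (mod 10)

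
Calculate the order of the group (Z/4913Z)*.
4624

Prime factorization: 4913 = 17^3
Using the formula φ(n) = n × Π(1 - 1/p) for each prime factor p:
φ(4913) = 4913 × (1 - 1/17)
φ(4913) = 4624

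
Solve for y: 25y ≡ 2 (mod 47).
17

Since gcd(25, 47) = 1 divides 2, a solution exists.
Multiply both sides by the inverse of 25 mod 47:
  25^(-1) mod 47 = 32
  x ≡ 32 × 2 ≡ 64 ≡ 17 (mod 47)
Verification: 25 × 17 = 425 = 9 × 47 + 2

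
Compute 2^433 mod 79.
Using Fermat: 2^{78} ≡ 1 (mod 79). 433 ≡ 43 (mod 78). So 2^{433} ≡ 2^{43} ≡ 16 (mod 79)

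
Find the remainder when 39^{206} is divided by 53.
By Fermat: 39^{52} ≡ 1 (mod 53). 206 = 3×52 + 50. So 39^{206} ≡ 39^{50} ≡ 43 (mod 53)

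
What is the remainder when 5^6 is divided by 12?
6 = 4 + 2 (binary 110). Repeated squaring mod 12: 5^1 ≡ 5; 5^2 ≡ 5² = 25 ≡ 1; 5^4 ≡ 1² = 1 ≡ 1. Multiply: 5^6 = 5^4 × 5^2 ≡ 1 × 1 (mod 12): 1 × 1 = 1 ≡ 1. So 5^6 ≡ 1 (mod 12).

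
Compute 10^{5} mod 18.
10

Using successive squaring:
Binary expansion of 5: 101
Powers of 10 mod 18 (each is the square of the previous):
  10^1 ≡ 10 (mod 18)
  10^2 ≡ 10² = 100 ≡ 10 (mod 18)
  10^4 ≡ 10² = 100 ≡ 10 (mod 18)
5 = 4 + 1, so 10^5 = 10^4 × 10^1 ≡ 10 × 10 (mod 18)
Multiplying step by step:
  10 × 10 = 100 ≡ 10 (mod 18)
Result: 10^5 ≡ 10 (mod 18)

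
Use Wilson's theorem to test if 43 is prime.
(42)! mod 43 = 42. Since 42 ≡ -1 (mod 43), 43 is prime.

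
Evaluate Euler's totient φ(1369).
1332

Prime factorization: 1369 = 37^2
Using the formula φ(n) = n × Π(1 - 1/p) for each prime factor p:
φ(1369) = 1369 × (1 - 1/37)
φ(1369) = 1332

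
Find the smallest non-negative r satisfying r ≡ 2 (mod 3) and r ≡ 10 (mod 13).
M = 3 × 13 = 39. M₁ = 13, y₁ ≡ 1 (mod 3). M₂ = 3, y₂ ≡ 9 (mod 13). r = 2×13×1 + 10×3×9 ≡ 23 (mod 39)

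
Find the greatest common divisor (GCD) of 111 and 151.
1

Using the Euclidean algorithm:
111 = 0 × 151 + 111
151 = 1 × 111 + 40
111 = 2 × 40 + 31
40 = 1 × 31 + 9
31 = 3 × 9 + 4
9 = 2 × 4 + 1
4 = 4 × 1 + 0

GCD(111, 151) = 1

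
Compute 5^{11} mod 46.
45

Using successive squaring:
Binary expansion of 11: 1011
Powers of 5 mod 46 (each is the square of the previous):
  5^1 ≡ 5 (mod 46)
  5^2 ≡ 5² = 25 ≡ 25 (mod 46)
  5^4 ≡ 25² = 625 ≡ 27 (mod 46)
  5^8 ≡ 27² = 729 ≡ 39 (mod 46)
11 = 8 + 2 + 1, so 5^11 = 5^8 × 5^2 × 5^1 ≡ 39 × 25 × 5 (mod 46)
Multiplying step by step:
  39 × 25 = 975 ≡ 9 (mod 46)
  9 × 5 = 45 ≡ 45 (mod 46)
Result: 5^11 ≡ 45 (mod 46)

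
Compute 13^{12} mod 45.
1

Using successive squaring:
Binary expansion of 12: 1100
Powers of 13 mod 45 (each is the square of the previous):
  13^1 ≡ 13 (mod 45)
  13^2 ≡ 13² = 169 ≡ 34 (mod 45)
  13^4 ≡ 34² = 1156 ≡ 31 (mod 45)
  13^8 ≡ 31² = 961 ≡ 16 (mod 45)
12 = 8 + 4, so 13^12 = 13^8 × 13^4 ≡ 16 × 31 (mod 45)
Multiplying step by step:
  16 × 31 = 496 ≡ 1 (mod 45)
Result: 13^12 ≡ 1 (mod 45)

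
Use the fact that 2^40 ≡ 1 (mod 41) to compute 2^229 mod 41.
By Fermat: 2^{40} ≡ 1 (mod 41). 229 ≡ 29 (mod 40). So 2^{229} ≡ 2^{29} ≡ 20 (mod 41)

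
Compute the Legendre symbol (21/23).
(21/23) = 21^{11} mod 23 = -1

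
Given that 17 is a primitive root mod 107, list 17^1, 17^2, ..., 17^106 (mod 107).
g^1, g^2, ..., g^{106} mod 107: {17, 75, 98, 61, 74, 81, 93, 83, 20, 19, 2, 34, 43, 89, 15, 41, 55, 79, 59, 40, 38, 4, 68, 86, 71, 30, 82, 3, 51, 11, 80, 76, 8, 29, 65, 35, 60, 57, 6, 102, 22, 53, 45, 16, 58, 23, 70, 13, 7, 12, 97, 44, 106, 90, 32, 9, 46, 33, 26, 14, 24, 87, 88, 105, 73, 64, 18, 92, 66, 52, 28, 48, 67, 69, 103, 39, 21, 36, 77, 25, 104, 56, 96, 27, 31, 99, 78, 42, 72, 47, 50, 101, 5, 85, 54, 62, 91, 49, 84, 37, 94, 100, 95, 10, 63, 1}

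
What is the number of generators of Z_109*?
Number of primitive roots mod 109 = φ(108) = 36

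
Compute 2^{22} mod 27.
16

Using successive squaring:
Binary expansion of 22: 10110
Powers of 2 mod 27 (each is the square of the previous):
  2^1 ≡ 2 (mod 27)
  2^2 ≡ 2² = 4 ≡ 4 (mod 27)
  2^4 ≡ 4² = 16 ≡ 16 (mod 27)
  2^8 ≡ 16² = 256 ≡ 13 (mod 27)
  2^16 ≡ 13² = 169 ≡ 7 (mod 27)
22 = 16 + 4 + 2, so 2^22 = 2^16 × 2^4 × 2^2 ≡ 7 × 16 × 4 (mod 27)
Multiplying step by step:
  7 × 16 = 112 ≡ 4 (mod 27)
  4 × 4 = 16 ≡ 16 (mod 27)
Result: 2^22 ≡ 16 (mod 27)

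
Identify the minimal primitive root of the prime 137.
p - 1 = 136 has prime divisors 2, 17. h is a primitive root mod 137 iff h^(136/q) ≢ 1 (mod 137) for each such q.
h = 2: 2^68 ≡ 1, 2^8 ≡ 119 (mod 137); 2^68 ≡ 1, so not a primitive root.
h = 3: 3^68 ≡ 136, 3^8 ≡ 122 (mod 137); none is 1, so 3 has order 136 and is a primitive root.
The smallest primitive root mod 137 is g = 3.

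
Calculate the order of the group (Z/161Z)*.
132

Prime factorization: 161 = 7 × 23
Using the formula φ(n) = n × Π(1 - 1/p) for each prime factor p:
φ(161) = 161 × (1 - 1/7) × (1 - 1/23)
φ(161) = 132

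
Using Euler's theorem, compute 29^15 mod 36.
By Euler: 29^{12} ≡ 1 (mod 36) since gcd(29, 36) = 1. 15 = 1×12 + 3. So 29^{15} ≡ 29^{3} ≡ 17 (mod 36)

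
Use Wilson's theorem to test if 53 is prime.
(52)! mod 53 = 52. Since 52 ≡ -1 (mod 53), 53 is prime.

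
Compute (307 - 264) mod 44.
43

(307 - 264) = 43
43 mod 44 = 43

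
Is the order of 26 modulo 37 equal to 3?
Yes, ord_37(26) = 3.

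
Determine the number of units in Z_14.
6

Prime factorization: 14 = 2 × 7
Using the formula φ(n) = n × Π(1 - 1/p) for each prime factor p:
φ(14) = 14 × (1 - 1/2) × (1 - 1/7)
φ(14) = 6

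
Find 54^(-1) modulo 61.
26

Using Extended Euclidean Algorithm:
gcd(54, 61) = 1
Bezout coefficients: 54 × 26 + 61 × -23 = 1
So 54 × 26 ≡ 1 (mod 61)
The inverse is 26 mod 61 = 26
Verification: 54 × 26 = 1404 = 23 × 61 + 1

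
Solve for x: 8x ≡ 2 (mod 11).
3

Since gcd(8, 11) = 1 divides 2, a solution exists.
Multiply both sides by the inverse of 8 mod 11:
  8^(-1) mod 11 = 7
  x ≡ 7 × 2 ≡ 14 ≡ 3 (mod 11)
Verification: 8 × 3 = 24 = 2 × 11 + 2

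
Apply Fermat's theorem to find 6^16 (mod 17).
By Fermat's Little Theorem, 6^{16} ≡ 1 (mod 17) since 17 is prime and gcd(6, 17) = 1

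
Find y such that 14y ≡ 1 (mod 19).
14^(-1) ≡ 15 (mod 19). Verification: 14 × 15 = 210 ≡ 1 (mod 19)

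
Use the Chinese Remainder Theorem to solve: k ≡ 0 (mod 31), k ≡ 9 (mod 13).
217

Using the Chinese Remainder Theorem:
M = product of moduli = 403
For equation 1: M_1 = 13, 13 ≡ 13 (mod 31), inverse of 13 mod 31 is 12 (check: 13 × 12 = 156 ≡ 1 (mod 31))
For equation 2: M_2 = 31, 31 ≡ 5 (mod 13), inverse of 31 mod 13 is 8 (check: 5 × 8 = 40 ≡ 1 (mod 13))
Combine: k ≡ Σ r_i×M_i×(M_i⁻¹ mod m_i) = 0×13×12 + 9×31×8 = 0 + 2232 = 2232
2232 mod 403 = 217
k ≡ 217 (mod 403)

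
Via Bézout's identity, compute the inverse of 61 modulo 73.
Extended GCD: 61(6) + 73(-5) = 1. So 61^(-1) ≡ 6 ≡ 6 (mod 73). Verify: 61 × 6 = 366 ≡ 1 (mod 73)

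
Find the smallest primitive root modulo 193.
p - 1 = 192 has prime divisors 2, 3. h is a primitive root mod 193 iff h^(192/q) ≢ 1 (mod 193) for each such q.
h = 2: 2^96 ≡ 1, 2^64 ≡ 84 (mod 193); 2^96 ≡ 1, so not a primitive root.
h = 3: 3^96 ≡ 1, 3^64 ≡ 1 (mod 193); 3^96 ≡ 1, so not a primitive root.
h = 4: 4^96 ≡ 1, 4^64 ≡ 108 (mod 193); 4^96 ≡ 1, so not a primitive root.
h = 5: 5^96 ≡ 192, 5^64 ≡ 84 (mod 193); none is 1, so 5 has order 192 and is a primitive root.
The smallest primitive root mod 193 is g = 5.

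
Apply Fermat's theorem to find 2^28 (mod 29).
By Fermat's Little Theorem, 2^{28} ≡ 1 (mod 29) since 29 is prime and gcd(2, 29) = 1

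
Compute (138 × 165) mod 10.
0

(138 × 165) = 22770
22770 mod 10 = 0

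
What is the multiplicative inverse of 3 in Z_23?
8

Using Extended Euclidean Algorithm:
gcd(3, 23) = 1
Bezout coefficients: 3 × 8 + 23 × -1 = 1
So 3 × 8 ≡ 1 (mod 23)
The inverse is 8 mod 23 = 8
Verification: 3 × 8 = 24 = 1 × 23 + 1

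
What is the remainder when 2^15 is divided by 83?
Using repeated squaring. 15 = 8 + 4 + 2 + 1 (binary 1111). Repeated squaring mod 83: 2^1 ≡ 2; 2^2 ≡ 2² = 4 ≡ 4; 2^4 ≡ 4² = 16 ≡ 16; 2^8 ≡ 16² = 256 ≡ 7. Multiply: 2^15 = 2^8 × 2^4 × 2^2 × 2^1 ≡ 7 × 16 × 4 × 2 (mod 83): 7 × 16 = 112 ≡ 29; 29 × 4 = 116 ≡ 33; 33 × 2 = 66 ≡ 66. So 2^15 ≡ 66 (mod 83).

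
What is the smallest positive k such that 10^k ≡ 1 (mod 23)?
Powers of 10 mod 23: 10^1≡10, 10^2≡8, 10^3≡11, 10^4≡18, 10^5≡19, 10^6≡6, 10^7≡14, 10^8≡2, 10^9≡20, 10^10≡16, 10^11≡22, 10^12≡13, 10^13≡15, 10^14≡12, 10^15≡5, 10^16≡4, 10^17≡17, 10^18≡9, 10^19≡21, 10^20≡3, 10^21≡7, 10^22≡1. Order = 22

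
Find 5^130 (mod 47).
Using Fermat: 5^{46} ≡ 1 (mod 47). 130 ≡ 38 (mod 46). So 5^{130} ≡ 5^{38} ≡ 6 (mod 47)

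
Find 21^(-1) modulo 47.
9

Using Extended Euclidean Algorithm:
gcd(21, 47) = 1
Bezout coefficients: 21 × 9 + 47 × -4 = 1
So 21 × 9 ≡ 1 (mod 47)
The inverse is 9 mod 47 = 9
Verification: 21 × 9 = 189 = 4 × 47 + 1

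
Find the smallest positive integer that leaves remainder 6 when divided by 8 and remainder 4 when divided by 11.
M = 8 × 11 = 88. M₁ = 11, y₁ ≡ 3 (mod 8). M₂ = 8, y₂ ≡ 7 (mod 11). k = 6×11×3 + 4×8×7 ≡ 70 (mod 88). The smallest positive such number is 70.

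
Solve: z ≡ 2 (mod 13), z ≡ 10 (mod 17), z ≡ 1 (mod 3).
M = 13 × 17 × 3 = 663. M₁ = 51, y₁ ≡ 12 (mod 13). M₂ = 39, y₂ ≡ 7 (mod 17). M₃ = 221, y₃ ≡ 2 (mod 3). z = 2×51×12 + 10×39×7 + 1×221×2 ≡ 418 (mod 663)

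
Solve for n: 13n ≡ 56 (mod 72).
32

Since gcd(13, 72) = 1 divides 56, a solution exists.
Multiply both sides by the inverse of 13 mod 72:
  13^(-1) mod 72 = 61
  x ≡ 61 × 56 ≡ 3416 ≡ 32 (mod 72)
Verification: 13 × 32 = 416 = 5 × 72 + 56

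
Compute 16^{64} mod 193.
84

Using successive squaring:
Binary expansion of 64: 1000000
Powers of 16 mod 193 (each is the square of the previous):
  16^1 ≡ 16 (mod 193)
  16^2 ≡ 16² = 256 ≡ 63 (mod 193)
  16^4 ≡ 63² = 3969 ≡ 109 (mod 193)
  16^8 ≡ 109² = 11881 ≡ 108 (mod 193)
  16^16 ≡ 108² = 11664 ≡ 84 (mod 193)
  16^32 ≡ 84² = 7056 ≡ 108 (mod 193)
  16^64 ≡ 108² = 11664 ≡ 84 (mod 193)
64 is a power of 2, so 16^64 is the last square: ≡ 84 (mod 193)
Result: 16^64 ≡ 84 (mod 193)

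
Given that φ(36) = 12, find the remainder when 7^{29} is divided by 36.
By Euler: 7^{12} ≡ 1 (mod 36) since gcd(7, 36) = 1. 29 = 2×12 + 5. So 7^{29} ≡ 7^{5} ≡ 31 (mod 36)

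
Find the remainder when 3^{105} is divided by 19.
By Fermat: 3^{18} ≡ 1 (mod 19). 105 = 5×18 + 15. So 3^{105} ≡ 3^{15} ≡ 12 (mod 19)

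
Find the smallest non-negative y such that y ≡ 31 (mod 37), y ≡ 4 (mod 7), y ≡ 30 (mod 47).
8208

Using the Chinese Remainder Theorem:
M = product of moduli = 12173
For equation 1: M_1 = 329, 329 ≡ 33 (mod 37), inverse of 329 mod 37 is 9 (check: 33 × 9 = 297 ≡ 1 (mod 37))
For equation 2: M_2 = 1739, 1739 ≡ 3 (mod 7), inverse of 1739 mod 7 is 5 (check: 3 × 5 = 15 ≡ 1 (mod 7))
For equation 3: M_3 = 259, 259 ≡ 24 (mod 47), inverse of 259 mod 47 is 2 (check: 24 × 2 = 48 ≡ 1 (mod 47))
Combine: y ≡ Σ r_i×M_i×(M_i⁻¹ mod m_i) = 31×329×9 + 4×1739×5 + 30×259×2 = 91791 + 34780 + 15540 = 142111
142111 mod 12173 = 8208
y ≡ 8208 (mod 12173)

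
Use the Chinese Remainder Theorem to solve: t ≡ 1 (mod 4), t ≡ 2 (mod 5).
M = 4 × 5 = 20. M₁ = 5, y₁ ≡ 1 (mod 4). M₂ = 4, y₂ ≡ 4 (mod 5). t = 1×5×1 + 2×4×4 ≡ 17 (mod 20)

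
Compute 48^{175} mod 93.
6

Using successive squaring:
Binary expansion of 175: 10101111
Powers of 48 mod 93 (each is the square of the previous):
  48^1 ≡ 48 (mod 93)
  48^2 ≡ 48² = 2304 ≡ 72 (mod 93)
  48^4 ≡ 72² = 5184 ≡ 69 (mod 93)
  48^8 ≡ 69² = 4761 ≡ 18 (mod 93)
  48^16 ≡ 18² = 324 ≡ 45 (mod 93)
  48^32 ≡ 45² = 2025 ≡ 72 (mod 93)
  48^64 ≡ 72² = 5184 ≡ 69 (mod 93)
  48^128 ≡ 69² = 4761 ≡ 18 (mod 93)
175 = 128 + 32 + 8 + 4 + 2 + 1, so 48^175 = 48^128 × 48^32 × 48^8 × 48^4 × 48^2 × 48^1 ≡ 18 × 72 × 18 × 69 × 72 × 48 (mod 93)
Multiplying step by step:
  18 × 72 = 1296 ≡ 87 (mod 93)
  87 × 18 = 1566 ≡ 78 (mod 93)
  78 × 69 = 5382 ≡ 81 (mod 93)
  81 × 72 = 5832 ≡ 66 (mod 93)
  66 × 48 = 3168 ≡ 6 (mod 93)
Result: 48^175 ≡ 6 (mod 93)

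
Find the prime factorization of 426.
2 × 3 × 71

Divide by primes starting from smallest:
426 ÷ 2 = 213
213 ÷ 3 = 71
71 ÷ 71 = 1

426 = 2 × 3 × 71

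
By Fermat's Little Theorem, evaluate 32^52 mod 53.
By Fermat's Little Theorem, 32^{52} ≡ 1 (mod 53) since 53 is prime and gcd(32, 53) = 1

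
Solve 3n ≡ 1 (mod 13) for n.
9

Using Extended Euclidean Algorithm:
gcd(3, 13) = 1
Bezout coefficients: 3 × -4 + 13 × 1 = 1
So 3 × -4 ≡ 1 (mod 13)
The inverse is -4 mod 13 = 9
Verification: 3 × 9 = 27 = 2 × 13 + 1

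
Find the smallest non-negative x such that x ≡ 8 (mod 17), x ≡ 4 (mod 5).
59

Using the Chinese Remainder Theorem:
M = product of moduli = 85
For equation 1: M_1 = 5, 5 ≡ 5 (mod 17), inverse of 5 mod 17 is 7 (check: 5 × 7 = 35 ≡ 1 (mod 17))
For equation 2: M_2 = 17, 17 ≡ 2 (mod 5), inverse of 17 mod 5 is 3 (check: 2 × 3 = 6 ≡ 1 (mod 5))
Combine: x ≡ Σ r_i×M_i×(M_i⁻¹ mod m_i) = 8×5×7 + 4×17×3 = 280 + 204 = 484
484 mod 85 = 59
x ≡ 59 (mod 85)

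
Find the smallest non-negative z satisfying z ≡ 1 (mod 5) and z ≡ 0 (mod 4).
M = 5 × 4 = 20. M₁ = 4, y₁ ≡ 4 (mod 5). M₂ = 5, y₂ ≡ 1 (mod 4). z = 1×4×4 + 0×5×1 ≡ 16 (mod 20)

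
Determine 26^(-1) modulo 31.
26^(-1) ≡ 6 (mod 31). Verification: 26 × 6 = 156 ≡ 1 (mod 31)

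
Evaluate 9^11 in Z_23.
Using repeated squaring. 11 = 8 + 2 + 1 (binary 1011). Repeated squaring mod 23: 9^1 ≡ 9; 9^2 ≡ 9² = 81 ≡ 12; 9^4 ≡ 12² = 144 ≡ 6; 9^8 ≡ 6² = 36 ≡ 13. Multiply: 9^11 = 9^8 × 9^2 × 9^1 ≡ 13 × 12 × 9 (mod 23): 13 × 12 = 156 ≡ 18; 18 × 9 = 162 ≡ 1. So 9^11 ≡ 1 (mod 23).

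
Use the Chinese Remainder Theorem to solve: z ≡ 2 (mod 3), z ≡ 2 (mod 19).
M = 3 × 19 = 57. M₁ = 19, y₁ ≡ 1 (mod 3). M₂ = 3, y₂ ≡ 13 (mod 19). z = 2×19×1 + 2×3×13 ≡ 2 (mod 57)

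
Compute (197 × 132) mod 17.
11

(197 × 132) = 26004
26004 mod 17 = 11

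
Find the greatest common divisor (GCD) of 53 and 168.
1

Using the Euclidean algorithm:
53 = 0 × 168 + 53
168 = 3 × 53 + 9
53 = 5 × 9 + 8
9 = 1 × 8 + 1
8 = 8 × 1 + 0

GCD(53, 168) = 1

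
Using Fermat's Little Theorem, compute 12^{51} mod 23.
16

By Fermat's Little Theorem, a^(p-1) ≡ 1 (mod p) for prime p and gcd(a, p) = 1
Here p = 23, so 12^22 ≡ 1 (mod 23)
We can reduce the exponent: 51 mod 22 = 7
So 12^51 ≡ 12^7 (mod 23)
Computing: 12^7 mod 23 = 16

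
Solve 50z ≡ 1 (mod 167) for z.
50^(-1) ≡ 157 (mod 167). Verification: 50 × 157 = 7850 ≡ 1 (mod 167)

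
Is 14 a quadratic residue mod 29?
By Euler's criterion: 14^{14} ≡ 28 (mod 29). Since this equals -1 (≡ 28), 14 is not a QR.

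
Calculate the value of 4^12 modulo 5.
Using Fermat: 4^{4} ≡ 1 (mod 5). 12 ≡ 0 (mod 4). So 4^{12} ≡ 4^{0} ≡ 1 (mod 5)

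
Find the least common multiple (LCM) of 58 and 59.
3422

First find GCD(58, 59) using the Euclidean algorithm:
58 = 0 × 59 + 58
59 = 1 × 58 + 1
58 = 58 × 1 + 0
GCD(58, 59) = 1

LCM formula: LCM(a, b) = (a × b) / GCD(a, b)
LCM(58, 59) = (58 × 59) / 1
LCM(58, 59) = 3422 / 1
LCM(58, 59) = 3422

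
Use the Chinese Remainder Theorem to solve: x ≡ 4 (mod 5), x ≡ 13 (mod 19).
89

Using the Chinese Remainder Theorem:
M = product of moduli = 95
For equation 1: M_1 = 19, 19 ≡ 4 (mod 5), inverse of 19 mod 5 is 4 (check: 4 × 4 = 16 ≡ 1 (mod 5))
For equation 2: M_2 = 5, 5 ≡ 5 (mod 19), inverse of 5 mod 19 is 4 (check: 5 × 4 = 20 ≡ 1 (mod 19))
Combine: x ≡ Σ r_i×M_i×(M_i⁻¹ mod m_i) = 4×19×4 + 13×5×4 = 304 + 260 = 564
564 mod 95 = 89
x ≡ 89 (mod 95)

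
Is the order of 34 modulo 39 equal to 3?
No, the actual order is 4, not 3.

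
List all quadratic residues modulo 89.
QRs mod 89: {1, 2, 4, 5, 8, 9, 10, 11, 16, 17, 18, 20, 21, 22, 25, 32, 34, 36, 39, 40, 42, 44, 45, 47, 49, 50, 53, 55, 57, 64, 67, 68, 69, 71, 72, 73, 78, 79, 80, 81, 84, 85, 87, 88}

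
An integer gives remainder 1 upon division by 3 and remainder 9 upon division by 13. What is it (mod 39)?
M = 3 × 13 = 39. M₁ = 13, y₁ ≡ 1 (mod 3). M₂ = 3, y₂ ≡ 9 (mod 13). r = 1×13×1 + 9×3×9 ≡ 22 (mod 39). The smallest positive such number is 22.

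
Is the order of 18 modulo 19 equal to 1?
No, the actual order is 2, not 1.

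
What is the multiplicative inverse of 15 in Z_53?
46

Using Extended Euclidean Algorithm:
gcd(15, 53) = 1
Bezout coefficients: 15 × -7 + 53 × 2 = 1
So 15 × -7 ≡ 1 (mod 53)
The inverse is -7 mod 53 = 46
Verification: 15 × 46 = 690 = 13 × 53 + 1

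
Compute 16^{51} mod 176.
16

Using successive squaring:
Binary expansion of 51: 110011
Powers of 16 mod 176 (each is the square of the previous):
  16^1 ≡ 16 (mod 176)
  16^2 ≡ 16² = 256 ≡ 80 (mod 176)
  16^4 ≡ 80² = 6400 ≡ 64 (mod 176)
  16^8 ≡ 64² = 4096 ≡ 48 (mod 176)
  16^16 ≡ 48² = 2304 ≡ 16 (mod 176)
  16^32 ≡ 16² = 256 ≡ 80 (mod 176)
51 = 32 + 16 + 2 + 1, so 16^51 = 16^32 × 16^16 × 16^2 × 16^1 ≡ 80 × 16 × 80 × 16 (mod 176)
Multiplying step by step:
  80 × 16 = 1280 ≡ 48 (mod 176)
  48 × 80 = 3840 ≡ 144 (mod 176)
  144 × 16 = 2304 ≡ 16 (mod 176)
Result: 16^51 ≡ 16 (mod 176)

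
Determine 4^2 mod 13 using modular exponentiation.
2 = 2 (binary 10). Repeated squaring mod 13: 4^1 ≡ 4; 4^2 ≡ 4² = 16 ≡ 3. So 4^2 ≡ 3 (mod 13).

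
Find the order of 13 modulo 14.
Powers of 13 mod 14: 13^1≡13, 13^2≡1. Order = 2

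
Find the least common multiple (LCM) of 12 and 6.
12

First find GCD(12, 6) using the Euclidean algorithm:
12 = 2 × 6 + 0
GCD(12, 6) = 6

LCM formula: LCM(a, b) = (a × b) / GCD(a, b)
LCM(12, 6) = (12 × 6) / 6
LCM(12, 6) = 72 / 6
LCM(12, 6) = 12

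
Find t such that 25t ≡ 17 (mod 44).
13

Since gcd(25, 44) = 1 divides 17, a solution exists.
Multiply both sides by the inverse of 25 mod 44:
  25^(-1) mod 44 = 37
  x ≡ 37 × 17 ≡ 629 ≡ 13 (mod 44)
Verification: 25 × 13 = 325 = 7 × 44 + 17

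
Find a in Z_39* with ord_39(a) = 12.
2 has order 12 mod 39 since 2^{12} ≡ 1 (mod 39) and no smaller power works.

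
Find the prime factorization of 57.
3 × 19

Divide by primes starting from smallest:
57 ÷ 3 = 19
19 ÷ 19 = 1

57 = 3 × 19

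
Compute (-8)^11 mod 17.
Using repeated squaring. (-8) ≡ 9 (mod 17). 11 = 8 + 2 + 1 (binary 1011). Repeated squaring mod 17: 9^1 ≡ 9; 9^2 ≡ 9² = 81 ≡ 13; 9^4 ≡ 13² = 169 ≡ 16; 9^8 ≡ 16² = 256 ≡ 1. Multiply: (-8)^11 ≡ 9^8 × 9^2 × 9^1 ≡ 1 × 13 × 9 (mod 17): 1 × 13 = 13 ≡ 13; 13 × 9 = 117 ≡ 15. So (-8)^11 ≡ 15 (mod 17).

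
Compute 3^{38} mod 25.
14

Using successive squaring:
Binary expansion of 38: 100110
Powers of 3 mod 25 (each is the square of the previous):
  3^1 ≡ 3 (mod 25)
  3^2 ≡ 3² = 9 ≡ 9 (mod 25)
  3^4 ≡ 9² = 81 ≡ 6 (mod 25)
  3^8 ≡ 6² = 36 ≡ 11 (mod 25)
  3^16 ≡ 11² = 121 ≡ 21 (mod 25)
  3^32 ≡ 21² = 441 ≡ 16 (mod 25)
38 = 32 + 4 + 2, so 3^38 = 3^32 × 3^4 × 3^2 ≡ 16 × 6 × 9 (mod 25)
Multiplying step by step:
  16 × 6 = 96 ≡ 21 (mod 25)
  21 × 9 = 189 ≡ 14 (mod 25)
Result: 3^38 ≡ 14 (mod 25)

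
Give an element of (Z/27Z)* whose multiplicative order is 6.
8 has order 6 mod 27 since 8^{6} ≡ 1 (mod 27) and no smaller power works.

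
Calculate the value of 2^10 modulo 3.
10 = 8 + 2 (binary 1010). Repeated squaring mod 3: 2^1 ≡ 2; 2^2 ≡ 2² = 4 ≡ 1; 2^4 ≡ 1² = 1 ≡ 1; 2^8 ≡ 1² = 1 ≡ 1. Multiply: 2^10 = 2^8 × 2^2 ≡ 1 × 1 (mod 3): 1 × 1 = 1 ≡ 1. So 2^10 ≡ 1 (mod 3).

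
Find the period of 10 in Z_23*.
Powers of 10 mod 23: 10^1≡10, 10^2≡8, 10^3≡11, 10^4≡18, 10^5≡19, 10^6≡6, 10^7≡14, 10^8≡2, 10^9≡20, 10^10≡16, 10^11≡22, 10^12≡13, 10^13≡15, 10^14≡12, 10^15≡5, 10^16≡4, 10^17≡17, 10^18≡9, 10^19≡21, 10^20≡3, 10^21≡7, 10^22≡1. Order = 22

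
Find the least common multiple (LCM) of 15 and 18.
90

First find GCD(15, 18) using the Euclidean algorithm:
15 = 0 × 18 + 15
18 = 1 × 15 + 3
15 = 5 × 3 + 0
GCD(15, 18) = 3

LCM formula: LCM(a, b) = (a × b) / GCD(a, b)
LCM(15, 18) = (15 × 18) / 3
LCM(15, 18) = 270 / 3
LCM(15, 18) = 90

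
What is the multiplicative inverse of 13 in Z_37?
13^(-1) ≡ 20 (mod 37). Verification: 13 × 20 = 260 ≡ 1 (mod 37)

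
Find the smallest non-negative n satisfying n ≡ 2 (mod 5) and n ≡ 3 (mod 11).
M = 5 × 11 = 55. M₁ = 11, y₁ ≡ 1 (mod 5). M₂ = 5, y₂ ≡ 9 (mod 11). n = 2×11×1 + 3×5×9 ≡ 47 (mod 55)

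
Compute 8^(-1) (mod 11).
8^(-1) ≡ 7 (mod 11). Verification: 8 × 7 = 56 ≡ 1 (mod 11)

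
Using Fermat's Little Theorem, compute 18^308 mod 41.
By Fermat: 18^{40} ≡ 1 (mod 41). 308 = 7×40 + 28. So 18^{308} ≡ 18^{28} ≡ 10 (mod 41)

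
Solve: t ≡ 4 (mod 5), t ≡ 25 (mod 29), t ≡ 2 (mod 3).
M = 5 × 29 × 3 = 435. M₁ = 87, y₁ ≡ 3 (mod 5). M₂ = 15, y₂ ≡ 2 (mod 29). M₃ = 145, y₃ ≡ 1 (mod 3). t = 4×87×3 + 25×15×2 + 2×145×1 ≡ 344 (mod 435)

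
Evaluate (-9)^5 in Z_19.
(-9) ≡ 10 (mod 19). 5 = 4 + 1 (binary 101). Repeated squaring mod 19: 10^1 ≡ 10; 10^2 ≡ 10² = 100 ≡ 5; 10^4 ≡ 5² = 25 ≡ 6. Multiply: (-9)^5 ≡ 10^4 × 10^1 ≡ 6 × 10 (mod 19): 6 × 10 = 60 ≡ 3. So (-9)^5 ≡ 3 (mod 19).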